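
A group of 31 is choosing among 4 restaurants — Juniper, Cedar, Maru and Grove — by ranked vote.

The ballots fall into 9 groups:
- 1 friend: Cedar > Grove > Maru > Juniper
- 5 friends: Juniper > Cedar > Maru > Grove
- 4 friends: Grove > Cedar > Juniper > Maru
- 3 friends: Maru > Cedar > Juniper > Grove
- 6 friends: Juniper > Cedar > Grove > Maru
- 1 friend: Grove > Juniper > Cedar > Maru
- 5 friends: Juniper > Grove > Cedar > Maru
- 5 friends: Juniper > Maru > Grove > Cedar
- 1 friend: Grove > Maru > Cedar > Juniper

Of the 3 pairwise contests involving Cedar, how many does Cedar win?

1

Cedar against each rival (31 friends):
Cedar vs Juniper: Juniper, 22–9.
Cedar vs Maru: 1+5+4+6+1+5 = 22 for Cedar, 9 for Maru — Cedar by 22–9.
Cedar vs Grove: Grove, 16–15.
Cedar beats Maru; loses to Juniper, Grove — 1 pairwise win.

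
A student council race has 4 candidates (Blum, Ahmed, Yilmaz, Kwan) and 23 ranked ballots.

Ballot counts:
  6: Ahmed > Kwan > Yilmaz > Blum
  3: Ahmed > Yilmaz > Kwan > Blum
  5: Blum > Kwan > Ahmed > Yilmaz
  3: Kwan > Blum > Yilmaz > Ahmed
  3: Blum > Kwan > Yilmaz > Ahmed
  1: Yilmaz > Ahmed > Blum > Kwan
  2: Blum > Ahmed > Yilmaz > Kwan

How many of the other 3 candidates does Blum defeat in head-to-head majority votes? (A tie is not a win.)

2

Blum against each rival (23 voters):
Blum–Ahmed: Blum 13–10.
Blum vs Yilmaz: Blum preferred on 5+3+3+2 = 13 ballots; Blum wins 13–10.
Blum vs Kwan: Kwan wins 12–11.
Blum beats Ahmed, Yilmaz; loses to Kwan — 2 pairwise wins.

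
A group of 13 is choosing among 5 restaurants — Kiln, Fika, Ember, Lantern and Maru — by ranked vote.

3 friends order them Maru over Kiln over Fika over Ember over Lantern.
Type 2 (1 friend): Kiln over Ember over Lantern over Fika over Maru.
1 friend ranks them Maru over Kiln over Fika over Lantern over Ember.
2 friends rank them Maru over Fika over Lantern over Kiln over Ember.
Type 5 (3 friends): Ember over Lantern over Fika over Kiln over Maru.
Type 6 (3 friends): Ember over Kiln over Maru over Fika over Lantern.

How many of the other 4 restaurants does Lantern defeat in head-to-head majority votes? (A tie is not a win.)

Lantern against each rival (13 friends):
Lantern–Kiln: Kiln 8–5.
Lantern vs Fika: Fika, 9–4.
Lantern vs Ember: Lantern is ranked higher on 1+2 = 3 ballots, Ember on 10. Ember wins 10–3.
Lantern vs Maru: 4 to 9, Maru.
Lantern beats no one; loses to Kiln, Fika, Ember, Maru — 0 pairwise wins.

0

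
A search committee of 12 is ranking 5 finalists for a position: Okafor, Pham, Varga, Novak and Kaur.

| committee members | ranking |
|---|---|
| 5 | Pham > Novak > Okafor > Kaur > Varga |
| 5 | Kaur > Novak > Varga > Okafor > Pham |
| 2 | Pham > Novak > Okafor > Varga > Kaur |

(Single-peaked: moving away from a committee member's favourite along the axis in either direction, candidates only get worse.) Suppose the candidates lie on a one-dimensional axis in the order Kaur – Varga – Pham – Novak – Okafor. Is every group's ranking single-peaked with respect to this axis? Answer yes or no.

Axis positions: Kaur=1, Varga=2, Pham=3, Novak=4, Okafor=5.
Group 1: ranking walks positions 3-4-5-1-2; Kaur is ranked above Varga even though Varga lies between Kaur and the peak Pham on the axis — preferences dip and rise again. Not single-peaked.
Group 2: ranking walks positions 1-4-2-5-3; Novak is ranked above Varga even though Varga lies between Novak and the peak Kaur on the axis — preferences dip and rise again. Not single-peaked.
Group 3 (peak Pham at position 3): ranking walks positions 3-4-5-2-1, expanding outward from the peak — single-peaked.
Group 1 violates single-peakedness, so the profile is not single-peaked on this axis.

no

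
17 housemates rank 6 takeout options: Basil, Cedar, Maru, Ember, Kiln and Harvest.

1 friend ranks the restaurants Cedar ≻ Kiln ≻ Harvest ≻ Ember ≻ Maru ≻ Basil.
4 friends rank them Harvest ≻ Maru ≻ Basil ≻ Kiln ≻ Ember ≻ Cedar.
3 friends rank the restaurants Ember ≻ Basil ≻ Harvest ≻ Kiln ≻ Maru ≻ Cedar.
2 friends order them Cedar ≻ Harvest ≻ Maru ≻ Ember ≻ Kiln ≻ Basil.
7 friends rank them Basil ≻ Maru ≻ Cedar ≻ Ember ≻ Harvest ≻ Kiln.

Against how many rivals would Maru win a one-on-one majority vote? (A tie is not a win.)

Maru against each rival (17 friends):
Maru vs Basil: Basil, 10–7.
Maru vs Cedar: Maru, 14–3.
Maru vs Ember: 4+2+7 = 13 for Maru, 4 for Ember — Maru by 13–4.
Maru vs Kiln: 4+2+7 = 13 for Maru, 4 for Kiln — Maru by 13–4.
Maru–Harvest: Harvest 10–7.
Maru beats Cedar, Ember, Kiln; loses to Basil, Harvest — 3 pairwise wins.

3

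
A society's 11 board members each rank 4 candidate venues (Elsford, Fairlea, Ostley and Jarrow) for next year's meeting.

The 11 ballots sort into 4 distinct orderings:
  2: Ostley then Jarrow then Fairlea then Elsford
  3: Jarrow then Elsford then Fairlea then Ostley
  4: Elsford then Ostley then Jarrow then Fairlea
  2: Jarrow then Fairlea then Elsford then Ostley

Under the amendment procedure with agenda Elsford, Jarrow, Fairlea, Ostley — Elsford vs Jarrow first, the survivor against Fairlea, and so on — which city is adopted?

Ostley

Round 1: Elsford vs Jarrow — 4–7, Jarrow advances.
Round 2: Jarrow vs Fairlea — 11–0, Jarrow advances.
Round 3: Jarrow vs Ostley — 5–6, Ostley advances.
Ostley survives the agenda.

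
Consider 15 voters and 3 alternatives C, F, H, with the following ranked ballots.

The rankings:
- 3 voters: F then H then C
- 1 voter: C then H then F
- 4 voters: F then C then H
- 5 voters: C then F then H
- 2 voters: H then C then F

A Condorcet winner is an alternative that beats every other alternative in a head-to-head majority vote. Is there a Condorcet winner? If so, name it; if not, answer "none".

C

Head-to-head results (15 voters):
C vs F: C, 8–7.
C vs H: C wins 10–5.
F vs H: F preferred on 3+4+5 = 12 ballots; F wins 12–3.
C beats each of F, H — C is the Condorcet winner.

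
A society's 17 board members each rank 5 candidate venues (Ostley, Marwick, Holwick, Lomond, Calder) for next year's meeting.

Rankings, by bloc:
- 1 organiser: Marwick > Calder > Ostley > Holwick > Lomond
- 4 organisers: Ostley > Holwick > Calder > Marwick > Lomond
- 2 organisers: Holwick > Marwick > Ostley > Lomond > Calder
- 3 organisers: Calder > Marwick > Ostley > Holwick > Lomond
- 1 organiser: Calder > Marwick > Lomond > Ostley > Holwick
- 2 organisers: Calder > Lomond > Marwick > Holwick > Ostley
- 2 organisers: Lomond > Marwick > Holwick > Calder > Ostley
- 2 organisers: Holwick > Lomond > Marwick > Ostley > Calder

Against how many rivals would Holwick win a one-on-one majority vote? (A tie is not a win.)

Holwick against each rival (17 organisers):
Holwick–Ostley: Ostley 9–8.
Holwick vs Marwick: Holwick preferred on 4+2+2 = 8 ballots; Marwick wins 9–8.
Holwick vs Lomond: Holwick, 12–5.
Holwick vs Calder: Holwick is ranked higher on 4+2+2+2 = 10 ballots, Calder on 7. Holwick wins 10–7.
Holwick beats Lomond, Calder; loses to Ostley, Marwick — 2 pairwise wins.

2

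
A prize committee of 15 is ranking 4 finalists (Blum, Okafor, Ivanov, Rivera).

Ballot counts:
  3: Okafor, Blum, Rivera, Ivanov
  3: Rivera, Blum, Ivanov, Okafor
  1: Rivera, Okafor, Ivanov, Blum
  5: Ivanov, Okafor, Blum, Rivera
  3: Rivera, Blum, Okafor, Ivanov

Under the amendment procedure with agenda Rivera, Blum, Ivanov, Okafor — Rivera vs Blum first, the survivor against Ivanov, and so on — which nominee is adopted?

Round 1: Rivera vs Blum — 7–8, Blum advances.
Round 2: Blum vs Ivanov — 9–6, Blum advances.
Round 3: Blum vs Okafor — 6–9, Okafor advances.
Okafor survives the agenda.

Okafor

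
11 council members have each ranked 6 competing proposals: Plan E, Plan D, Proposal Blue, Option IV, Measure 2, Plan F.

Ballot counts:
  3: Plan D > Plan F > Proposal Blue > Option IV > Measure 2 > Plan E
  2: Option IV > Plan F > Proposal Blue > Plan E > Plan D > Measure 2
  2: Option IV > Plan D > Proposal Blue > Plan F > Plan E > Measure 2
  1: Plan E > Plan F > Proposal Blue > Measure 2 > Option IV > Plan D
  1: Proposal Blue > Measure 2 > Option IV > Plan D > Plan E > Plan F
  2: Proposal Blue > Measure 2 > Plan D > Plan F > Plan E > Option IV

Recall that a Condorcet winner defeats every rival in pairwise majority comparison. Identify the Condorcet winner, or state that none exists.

none

Head-to-head results (11 council members):
Plan E–Plan D: Plan D 8–3.
Plan E vs Proposal Blue: Proposal Blue wins 10–1.
Plan E vs Option IV: Option IV, 8–3.
Plan E vs Measure 2: Measure 2 wins 6–5.
Plan E vs Plan F: Plan F, 9–2.
Plan D–Proposal Blue: Proposal Blue 6–5.
Plan D vs Option IV: Option IV, 6–5.
Plan D vs Measure 2: Plan D, 7–4.
Plan D–Plan F: Plan D 8–3.
Proposal Blue vs Option IV: Proposal Blue wins 7–4.
Proposal Blue vs Measure 2: Proposal Blue wins 11–0.
Proposal Blue–Plan F: Plan F 6–5.
Option IV vs Measure 2: Option IV, 7–4.
Option IV–Plan F: Plan F 6–5.
Measure 2 vs Plan F: Plan F wins 8–3.
No option is unbeaten: Plan E loses to Plan D; Plan D loses to Proposal Blue; Proposal Blue loses to Plan F; Option IV loses to Proposal Blue; Measure 2 loses to Plan D; Plan F loses to Plan D. In particular Plan D > Plan F > Proposal Blue > Plan D is a majority cycle — no Condorcet winner exists.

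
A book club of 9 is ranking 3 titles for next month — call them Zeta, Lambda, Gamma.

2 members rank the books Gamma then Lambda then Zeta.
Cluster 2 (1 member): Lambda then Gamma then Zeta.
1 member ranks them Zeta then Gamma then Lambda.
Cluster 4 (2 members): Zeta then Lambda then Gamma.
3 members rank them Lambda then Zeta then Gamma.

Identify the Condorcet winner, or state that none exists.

Head-to-head results (9 members):
Zeta vs Lambda: Lambda, 6–3.
Zeta–Gamma: Zeta 6–3.
Lambda vs Gamma: Lambda, 6–3.
Lambda defeats every rival head-to-head and is the Condorcet winner.

Lambda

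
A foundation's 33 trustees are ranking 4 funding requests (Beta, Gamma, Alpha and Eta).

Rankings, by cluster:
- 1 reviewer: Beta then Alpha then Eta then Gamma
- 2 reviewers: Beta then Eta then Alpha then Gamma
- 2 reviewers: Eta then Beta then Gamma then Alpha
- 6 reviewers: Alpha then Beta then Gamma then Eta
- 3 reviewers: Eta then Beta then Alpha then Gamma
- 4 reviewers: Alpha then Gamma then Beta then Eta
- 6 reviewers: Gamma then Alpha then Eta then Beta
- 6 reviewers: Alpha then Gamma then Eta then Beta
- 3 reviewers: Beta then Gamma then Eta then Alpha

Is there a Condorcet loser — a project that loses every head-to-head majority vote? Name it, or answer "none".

Head-to-head results (33 reviewers):
Beta–Gamma: Beta 17–16.
Beta vs Alpha: Alpha wins 22–11.
Beta–Eta: Eta 17–16.
Gamma vs Alpha: Alpha wins 22–11.
Gamma vs Eta: Gamma preferred on 6+4+6+6+3 = 25 ballots; Gamma wins 25–8.
Alpha vs Eta: Alpha, 23–10.
No project is winless: Beta beats Gamma; Gamma beats Eta; Alpha beats Beta; Eta beats Beta. There is no Condorcet loser.

none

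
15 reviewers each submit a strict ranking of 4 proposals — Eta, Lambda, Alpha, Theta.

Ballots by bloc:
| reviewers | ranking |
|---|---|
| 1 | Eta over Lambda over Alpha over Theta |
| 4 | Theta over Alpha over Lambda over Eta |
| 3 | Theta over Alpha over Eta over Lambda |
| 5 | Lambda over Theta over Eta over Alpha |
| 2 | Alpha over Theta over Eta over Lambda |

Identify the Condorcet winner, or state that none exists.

Check each pair by majority over 15 ballots:
Eta vs Lambda: Eta preferred on 1+3+2 = 6 ballots; Lambda wins 9–6.
Eta vs Alpha: 1+5 = 6 for Eta, 9 for Alpha — Alpha by 9–6.
Eta vs Theta: Eta preferred on 1 ballot; Theta wins 14–1.
Lambda vs Alpha: Lambda is ranked higher on 1+5 = 6 ballots, Alpha on 9. Alpha wins 9–6.
Lambda vs Theta: 1+5 = 6 for Lambda, 9 for Theta — Theta by 9–6.
Alpha vs Theta: Alpha is ranked higher on 1+2 = 3 ballots, Theta on 12. Theta wins 12–3.
Theta defeats every rival head-to-head and is the Condorcet winner.

Theta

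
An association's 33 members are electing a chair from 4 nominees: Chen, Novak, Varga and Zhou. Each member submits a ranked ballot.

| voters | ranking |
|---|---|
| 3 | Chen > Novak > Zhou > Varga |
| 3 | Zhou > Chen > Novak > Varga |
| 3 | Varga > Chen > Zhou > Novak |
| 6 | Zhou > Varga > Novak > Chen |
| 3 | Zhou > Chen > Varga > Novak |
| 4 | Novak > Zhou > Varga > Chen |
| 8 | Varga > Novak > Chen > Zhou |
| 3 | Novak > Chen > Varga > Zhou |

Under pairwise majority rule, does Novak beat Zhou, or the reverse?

Novak

Ballots ranking Novak above Zhou: 3 + 4 + 8 + 3 = 18.
Ballots ranking Zhou above Novak: 33 − 18 = 15.
Novak wins the head-to-head 18–15.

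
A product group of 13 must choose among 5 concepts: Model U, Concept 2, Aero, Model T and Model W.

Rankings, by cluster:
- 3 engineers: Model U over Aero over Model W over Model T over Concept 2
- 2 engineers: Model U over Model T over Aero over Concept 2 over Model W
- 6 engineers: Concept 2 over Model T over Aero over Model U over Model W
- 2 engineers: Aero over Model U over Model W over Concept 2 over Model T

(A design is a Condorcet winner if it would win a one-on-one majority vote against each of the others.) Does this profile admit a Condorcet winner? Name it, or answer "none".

Check each pair by majority over 13 ballots:
Model U vs Concept 2: 7 to 6, Model U.
Model U vs Aero: Model U preferred on 3+2 = 5 ballots; Aero wins 8–5.
Model U vs Model T: Model U is ranked higher on 3+2+2 = 7 ballots, Model T on 6. Model U wins 7–6.
Model U vs Model W: Model U preferred on 3+2+6+2 = 13 ballots; Model U wins 13–0.
Concept 2 vs Aero: 6 to 7, Aero.
Concept 2 vs Model T: Concept 2 preferred on 6+2 = 8 ballots; Concept 2 wins 8–5.
Concept 2 vs Model W: Concept 2 is ranked higher on 2+6 = 8 ballots, Model W on 5. Concept 2 wins 8–5.
Aero vs Model T: 3+2 = 5 for Aero, 8 for Model T — Model T by 8–5.
Aero vs Model W: 13 to 0, Aero.
Model T vs Model W: Model T preferred on 2+6 = 8 ballots; Model T wins 8–5.
Each design drops at least one matchup (Model U loses to Aero; Concept 2 loses to Model U; Aero loses to Model T; Model T loses to Model U; Model W loses to Model U); the cycle Model U > Model T > Aero > Model U rules out a Condorcet winner.

none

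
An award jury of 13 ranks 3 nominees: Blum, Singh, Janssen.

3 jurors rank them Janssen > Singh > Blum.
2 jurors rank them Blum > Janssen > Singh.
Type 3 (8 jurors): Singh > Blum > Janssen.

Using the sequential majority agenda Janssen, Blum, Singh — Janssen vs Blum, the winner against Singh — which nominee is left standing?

Round 1: Janssen vs Blum — 3–10, Blum advances.
Round 2: Blum vs Singh — 2–11, Singh advances.
Singh survives the agenda.

Singh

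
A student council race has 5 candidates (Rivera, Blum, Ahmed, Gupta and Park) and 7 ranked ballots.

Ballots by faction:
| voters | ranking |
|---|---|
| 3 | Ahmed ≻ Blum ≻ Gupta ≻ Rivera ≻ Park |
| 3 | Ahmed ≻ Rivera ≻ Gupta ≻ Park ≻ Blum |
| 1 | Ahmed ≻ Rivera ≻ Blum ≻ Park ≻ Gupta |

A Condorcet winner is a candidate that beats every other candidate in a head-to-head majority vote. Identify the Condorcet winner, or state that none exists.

Ahmed

Check each pair by majority over 7 ballots:
Rivera–Blum: Rivera 4–3.
Rivera–Ahmed: Ahmed 7–0.
Rivera–Gupta: Rivera 4–3.
Rivera–Park: Rivera 7–0.
Blum vs Ahmed: Ahmed wins 7–0.
Blum vs Gupta: Blum wins 4–3.
Blum–Park: Blum 4–3.
Ahmed vs Gupta: Ahmed wins 7–0.
Ahmed vs Park: Ahmed wins 7–0.
Gupta vs Park: Gupta, 6–1.
Ahmed wins every pairwise contest, so Ahmed is the Condorcet winner.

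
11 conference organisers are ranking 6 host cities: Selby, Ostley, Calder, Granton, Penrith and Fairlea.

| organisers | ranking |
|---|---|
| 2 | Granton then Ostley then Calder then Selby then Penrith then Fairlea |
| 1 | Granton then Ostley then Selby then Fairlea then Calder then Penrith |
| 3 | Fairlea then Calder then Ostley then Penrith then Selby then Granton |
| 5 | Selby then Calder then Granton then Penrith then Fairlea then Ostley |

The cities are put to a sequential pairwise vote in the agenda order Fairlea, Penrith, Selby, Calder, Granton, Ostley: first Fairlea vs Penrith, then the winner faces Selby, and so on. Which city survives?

Ostley

Round 1: Fairlea vs Penrith — 4–7, Penrith advances.
Round 2: Penrith vs Selby — 3–8, Selby advances.
Round 3: Selby vs Calder — 6–5, Selby advances.
Round 4: Selby vs Granton — 8–3, Selby advances.
Round 5: Selby vs Ostley — 5–6, Ostley advances.
Ostley survives the agenda.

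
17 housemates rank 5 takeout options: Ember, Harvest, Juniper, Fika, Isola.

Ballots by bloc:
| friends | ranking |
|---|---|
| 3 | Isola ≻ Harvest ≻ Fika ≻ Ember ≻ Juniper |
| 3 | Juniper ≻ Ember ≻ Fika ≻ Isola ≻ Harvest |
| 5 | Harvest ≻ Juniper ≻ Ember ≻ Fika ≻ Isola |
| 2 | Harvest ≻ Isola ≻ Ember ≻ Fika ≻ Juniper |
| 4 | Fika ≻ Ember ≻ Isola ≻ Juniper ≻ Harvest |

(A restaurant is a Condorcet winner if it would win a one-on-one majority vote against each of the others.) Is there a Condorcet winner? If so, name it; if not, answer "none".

none

Check each pair by majority over 17 ballots:
Ember–Harvest: Harvest 10–7.
Ember vs Juniper: 9 to 8, Ember.
Ember vs Fika: Ember wins 10–7.
Ember vs Isola: Ember, 12–5.
Harvest vs Juniper: Harvest wins 10–7.
Harvest vs Fika: Harvest, 10–7.
Harvest vs Isola: Isola wins 10–7.
Juniper vs Fika: Fika, 9–8.
Juniper–Isola: Isola 9–8.
Fika–Isola: Fika 12–5.
Every restaurant loses at least once (Ember loses to Harvest; Harvest loses to Isola; Juniper loses to Ember; Fika loses to Ember; Isola loses to Ember). The majority relation contains the cycle Ember → Isola → Harvest → Ember, so there is no Condorcet winner.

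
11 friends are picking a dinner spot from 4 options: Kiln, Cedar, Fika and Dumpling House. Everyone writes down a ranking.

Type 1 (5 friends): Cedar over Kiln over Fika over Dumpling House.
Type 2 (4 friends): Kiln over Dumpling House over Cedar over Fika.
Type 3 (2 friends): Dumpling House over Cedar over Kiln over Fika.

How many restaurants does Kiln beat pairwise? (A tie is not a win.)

Kiln against each rival (11 friends):
Kiln vs Cedar: Kiln preferred on 4 ballots; Cedar wins 7–4.
Kiln–Fika: Kiln 11–0.
Kiln vs Dumpling House: Kiln is ranked higher on 5+4 = 9 ballots, Dumpling House on 2. Kiln wins 9–2.
Kiln beats Fika, Dumpling House; loses to Cedar — 2 pairwise wins.

2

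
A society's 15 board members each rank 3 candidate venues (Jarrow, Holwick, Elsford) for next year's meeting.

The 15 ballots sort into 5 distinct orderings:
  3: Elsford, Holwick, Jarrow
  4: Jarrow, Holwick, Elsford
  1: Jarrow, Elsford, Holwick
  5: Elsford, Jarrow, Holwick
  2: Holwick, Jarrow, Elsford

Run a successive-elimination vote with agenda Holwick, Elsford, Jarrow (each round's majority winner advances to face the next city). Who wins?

Elsford

Round 1: Holwick vs Elsford — 6–9, Elsford advances.
Round 2: Elsford vs Jarrow — 8–7, Elsford advances.
The agenda winner is Elsford.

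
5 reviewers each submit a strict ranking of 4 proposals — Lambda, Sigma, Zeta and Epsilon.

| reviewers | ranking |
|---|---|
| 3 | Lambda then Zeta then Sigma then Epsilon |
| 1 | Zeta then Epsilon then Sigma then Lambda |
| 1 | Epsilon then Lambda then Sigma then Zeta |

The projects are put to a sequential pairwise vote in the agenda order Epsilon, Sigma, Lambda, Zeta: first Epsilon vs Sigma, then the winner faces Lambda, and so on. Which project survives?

Lambda

Round 1: Epsilon vs Sigma — 2–3, Sigma advances.
Round 2: Sigma vs Lambda — 1–4, Lambda advances.
Round 3: Lambda vs Zeta — 4–1, Lambda advances.
The agenda winner is Lambda.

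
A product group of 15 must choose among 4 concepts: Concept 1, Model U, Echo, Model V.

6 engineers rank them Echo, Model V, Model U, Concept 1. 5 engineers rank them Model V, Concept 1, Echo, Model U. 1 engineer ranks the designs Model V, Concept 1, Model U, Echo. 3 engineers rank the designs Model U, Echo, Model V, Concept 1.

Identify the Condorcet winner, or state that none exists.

Head-to-head results (15 engineers):
Concept 1 vs Model U: 6 to 9, Model U.
Concept 1 vs Echo: Concept 1 is ranked higher on 5+1 = 6 ballots, Echo on 9. Echo wins 9–6.
Concept 1 vs Model V: 0 to 15, Model V.
Model U vs Echo: 1+3 = 4 for Model U, 11 for Echo — Echo by 11–4.
Model U vs Model V: Model U is ranked higher on 3 ballots, Model V on 12. Model V wins 12–3.
Echo vs Model V: Echo is ranked higher on 6+3 = 9 ballots, Model V on 6. Echo wins 9–6.
Echo wins every pairwise contest, so Echo is the Condorcet winner.

Echo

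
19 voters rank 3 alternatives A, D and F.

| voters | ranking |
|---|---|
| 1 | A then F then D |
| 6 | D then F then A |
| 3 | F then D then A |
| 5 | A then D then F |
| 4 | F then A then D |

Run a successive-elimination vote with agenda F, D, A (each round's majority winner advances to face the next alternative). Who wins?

A

Round 1: F vs D — 8–11, D advances.
Round 2: D vs A — 9–10, A advances.
The agenda winner is A.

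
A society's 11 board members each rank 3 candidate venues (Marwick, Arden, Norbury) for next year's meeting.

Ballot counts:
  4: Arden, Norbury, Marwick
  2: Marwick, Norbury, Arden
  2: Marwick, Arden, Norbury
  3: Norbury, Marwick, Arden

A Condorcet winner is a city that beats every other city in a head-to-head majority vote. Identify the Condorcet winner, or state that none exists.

none

Check each pair by majority over 11 ballots:
Marwick vs Arden: Marwick, 7–4.
Marwick vs Norbury: Norbury wins 7–4.
Arden vs Norbury: Arden wins 6–5.
No city is unbeaten: Marwick loses to Norbury; Arden loses to Marwick; Norbury loses to Arden. In particular Marwick > Arden > Norbury > Marwick is a majority cycle — no Condorcet winner exists.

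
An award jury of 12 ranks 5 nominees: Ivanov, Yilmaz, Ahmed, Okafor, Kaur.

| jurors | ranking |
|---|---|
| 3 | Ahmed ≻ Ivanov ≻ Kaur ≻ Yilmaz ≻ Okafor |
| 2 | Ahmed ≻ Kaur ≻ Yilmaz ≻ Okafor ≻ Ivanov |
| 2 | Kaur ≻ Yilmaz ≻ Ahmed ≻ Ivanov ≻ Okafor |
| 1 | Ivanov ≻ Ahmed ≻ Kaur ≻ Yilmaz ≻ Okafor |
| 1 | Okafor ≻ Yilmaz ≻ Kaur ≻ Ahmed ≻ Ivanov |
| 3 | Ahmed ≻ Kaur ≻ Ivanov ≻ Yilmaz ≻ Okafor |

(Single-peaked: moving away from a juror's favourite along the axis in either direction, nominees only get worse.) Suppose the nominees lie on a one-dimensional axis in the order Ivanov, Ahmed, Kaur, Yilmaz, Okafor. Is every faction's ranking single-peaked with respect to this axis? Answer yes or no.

Axis positions: Ivanov=1, Ahmed=2, Kaur=3, Yilmaz=4, Okafor=5.
Faction 1 (peak Ahmed at position 2): ranking walks positions 2-1-3-4-5, expanding outward from the peak — single-peaked.
Faction 2 (peak Ahmed at position 2): ranking walks positions 2-3-4-5-1, expanding outward from the peak — single-peaked.
Faction 3 (peak Kaur at position 3): ranking walks positions 3-4-2-1-5, expanding outward from the peak — single-peaked.
Faction 4 (peak Ivanov at position 1): ranking walks positions 1-2-3-4-5, expanding outward from the peak — single-peaked.
Faction 5 (peak Okafor at position 5): ranking walks positions 5-4-3-2-1, expanding outward from the peak — single-peaked.
Faction 6 (peak Ahmed at position 2): ranking walks positions 2-3-1-4-5, expanding outward from the peak — single-peaked.
Every ranking is single-peaked on this axis.

yes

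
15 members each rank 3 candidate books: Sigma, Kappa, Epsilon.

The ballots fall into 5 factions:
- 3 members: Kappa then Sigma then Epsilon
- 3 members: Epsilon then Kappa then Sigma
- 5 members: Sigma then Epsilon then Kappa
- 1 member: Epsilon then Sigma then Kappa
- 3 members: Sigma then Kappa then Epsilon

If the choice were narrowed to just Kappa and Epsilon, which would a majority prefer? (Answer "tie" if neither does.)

Epsilon

Ballots ranking Kappa above Epsilon: 3 + 3 = 6.
Ballots ranking Epsilon above Kappa: 15 − 6 = 9.
Epsilon wins the head-to-head 9–6.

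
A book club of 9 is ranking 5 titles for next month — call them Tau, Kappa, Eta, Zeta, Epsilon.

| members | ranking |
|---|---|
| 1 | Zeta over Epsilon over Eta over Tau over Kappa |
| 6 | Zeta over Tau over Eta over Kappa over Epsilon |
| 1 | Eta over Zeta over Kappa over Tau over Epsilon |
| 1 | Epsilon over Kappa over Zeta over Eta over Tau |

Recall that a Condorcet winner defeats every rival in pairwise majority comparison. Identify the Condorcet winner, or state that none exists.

Zeta

Head-to-head results (9 members):
Tau vs Kappa: Tau wins 7–2.
Tau–Eta: Tau 6–3.
Tau vs Zeta: Zeta, 9–0.
Tau–Epsilon: Tau 7–2.
Kappa–Eta: Eta 8–1.
Kappa vs Zeta: Zeta, 8–1.
Kappa vs Epsilon: Kappa wins 7–2.
Eta–Zeta: Zeta 8–1.
Eta–Epsilon: Eta 7–2.
Zeta–Epsilon: Zeta 8–1.
Zeta wins every pairwise contest, so Zeta is the Condorcet winner.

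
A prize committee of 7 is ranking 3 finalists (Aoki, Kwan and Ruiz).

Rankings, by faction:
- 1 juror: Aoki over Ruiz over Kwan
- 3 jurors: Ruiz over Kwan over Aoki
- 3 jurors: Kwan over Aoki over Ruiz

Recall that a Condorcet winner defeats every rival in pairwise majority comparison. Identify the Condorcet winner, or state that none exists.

none

Check each pair by majority over 7 ballots:
Aoki vs Kwan: Kwan wins 6–1.
Aoki vs Ruiz: Aoki wins 4–3.
Kwan–Ruiz: Ruiz 4–3.
No nominee is unbeaten: Aoki loses to Kwan; Kwan loses to Ruiz; Ruiz loses to Aoki. In particular Aoki beats Ruiz beats Kwan beats Aoki is a majority cycle — no Condorcet winner exists.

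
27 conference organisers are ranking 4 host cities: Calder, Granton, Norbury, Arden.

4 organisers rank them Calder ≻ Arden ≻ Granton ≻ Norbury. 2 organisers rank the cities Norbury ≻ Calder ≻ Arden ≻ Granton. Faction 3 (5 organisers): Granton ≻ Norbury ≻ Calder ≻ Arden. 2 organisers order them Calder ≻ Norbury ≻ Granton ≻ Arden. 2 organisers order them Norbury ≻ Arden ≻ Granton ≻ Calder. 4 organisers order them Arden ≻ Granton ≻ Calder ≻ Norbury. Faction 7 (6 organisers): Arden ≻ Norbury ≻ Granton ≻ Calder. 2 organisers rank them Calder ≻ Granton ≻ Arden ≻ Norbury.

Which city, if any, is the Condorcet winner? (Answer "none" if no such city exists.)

none

Pairwise majorities:
Calder vs Granton: Calder is ranked higher on 4+2+2+2 = 10 ballots, Granton on 17. Granton wins 17–10.
Calder vs Norbury: Calder preferred on 4+2+4+2 = 12 ballots; Norbury wins 15–12.
Calder vs Arden: Calder is ranked higher on 4+2+5+2+2 = 15 ballots, Arden on 12. Calder wins 15–12.
Granton vs Norbury: Granton is ranked higher on 4+5+4+2 = 15 ballots, Norbury on 12. Granton wins 15–12.
Granton vs Arden: 9 to 18, Arden.
Norbury vs Arden: 2+5+2+2 = 11 for Norbury, 16 for Arden — Arden by 16–11.
Every city loses at least once (Calder loses to Granton; Granton loses to Arden; Norbury loses to Granton; Arden loses to Calder). The majority relation contains the cycle Calder > Arden > Granton > Calder, so there is no Condorcet winner.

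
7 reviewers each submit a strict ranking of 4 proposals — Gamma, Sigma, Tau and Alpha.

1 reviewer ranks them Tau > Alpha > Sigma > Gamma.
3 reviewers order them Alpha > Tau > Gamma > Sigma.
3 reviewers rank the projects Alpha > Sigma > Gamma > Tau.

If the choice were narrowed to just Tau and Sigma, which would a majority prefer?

Tau

Ballots ranking Tau above Sigma: 1 + 3 = 4.
Ballots ranking Sigma above Tau: 7 − 4 = 3.
Tau wins the head-to-head 4–3.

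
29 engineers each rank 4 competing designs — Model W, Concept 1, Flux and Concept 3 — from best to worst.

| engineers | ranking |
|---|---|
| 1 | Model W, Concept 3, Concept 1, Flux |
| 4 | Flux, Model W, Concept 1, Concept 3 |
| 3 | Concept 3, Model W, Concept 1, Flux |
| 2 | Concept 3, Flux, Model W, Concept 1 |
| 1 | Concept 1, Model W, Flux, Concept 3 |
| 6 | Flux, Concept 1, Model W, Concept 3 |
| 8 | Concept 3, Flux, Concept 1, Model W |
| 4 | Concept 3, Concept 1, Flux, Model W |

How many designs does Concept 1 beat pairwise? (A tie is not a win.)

1

Concept 1 against each rival (29 engineers):
Concept 1 vs Model W: Concept 1 is ranked higher on 1+6+8+4 = 19 ballots, Model W on 10. Concept 1 wins 19–10.
Concept 1–Flux: Flux 20–9.
Concept 1 vs Concept 3: Concept 3, 18–11.
Concept 1 beats Model W; loses to Flux, Concept 3 — 1 pairwise win.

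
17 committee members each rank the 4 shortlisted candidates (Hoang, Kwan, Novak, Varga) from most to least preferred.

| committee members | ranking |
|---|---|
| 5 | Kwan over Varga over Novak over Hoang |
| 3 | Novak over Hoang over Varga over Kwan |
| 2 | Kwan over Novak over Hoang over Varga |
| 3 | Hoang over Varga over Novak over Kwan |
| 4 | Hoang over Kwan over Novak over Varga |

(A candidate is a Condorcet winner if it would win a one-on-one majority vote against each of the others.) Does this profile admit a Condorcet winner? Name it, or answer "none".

none

Check each pair by majority over 17 ballots:
Hoang vs Kwan: Hoang, 10–7.
Hoang vs Novak: Novak wins 10–7.
Hoang–Varga: Hoang 12–5.
Kwan vs Novak: Kwan wins 11–6.
Kwan vs Varga: Kwan wins 11–6.
Novak–Varga: Novak 9–8.
Each candidate drops at least one matchup (Hoang loses to Novak; Kwan loses to Hoang; Novak loses to Kwan; Varga loses to Hoang); the cycle Hoang beats Kwan beats Novak beats Hoang rules out a Condorcet winner.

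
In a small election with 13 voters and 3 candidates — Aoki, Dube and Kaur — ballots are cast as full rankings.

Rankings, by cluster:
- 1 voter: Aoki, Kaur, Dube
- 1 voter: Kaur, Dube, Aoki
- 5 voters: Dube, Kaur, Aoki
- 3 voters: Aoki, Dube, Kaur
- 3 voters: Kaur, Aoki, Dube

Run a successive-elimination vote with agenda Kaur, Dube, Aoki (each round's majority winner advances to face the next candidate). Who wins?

Round 1: Kaur vs Dube — 5–8, Dube advances.
Round 2: Dube vs Aoki — 6–7, Aoki advances.
Aoki survives the agenda.

Aoki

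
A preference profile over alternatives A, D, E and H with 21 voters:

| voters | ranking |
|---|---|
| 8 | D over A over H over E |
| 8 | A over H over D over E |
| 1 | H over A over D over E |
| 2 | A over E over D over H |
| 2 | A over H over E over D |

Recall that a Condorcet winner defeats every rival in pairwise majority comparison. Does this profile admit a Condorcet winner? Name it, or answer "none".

Head-to-head results (21 voters):
A vs D: A, 13–8.
A vs E: A wins 21–0.
A vs H: A, 20–1.
D vs E: D, 17–4.
D vs H: H wins 11–10.
E vs H: H, 19–2.
A beats each of D, E, H — A is the Condorcet winner.

A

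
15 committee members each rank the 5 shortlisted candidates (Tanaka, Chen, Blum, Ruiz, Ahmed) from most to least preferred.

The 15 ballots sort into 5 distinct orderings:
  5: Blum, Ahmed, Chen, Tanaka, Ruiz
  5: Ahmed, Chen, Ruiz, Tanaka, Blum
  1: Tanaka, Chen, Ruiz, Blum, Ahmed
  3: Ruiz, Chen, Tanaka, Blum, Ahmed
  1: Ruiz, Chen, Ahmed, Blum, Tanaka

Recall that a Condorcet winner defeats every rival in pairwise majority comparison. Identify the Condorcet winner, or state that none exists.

none

Check each pair by majority over 15 ballots:
Tanaka vs Chen: 1 to 14, Chen.
Tanaka vs Blum: Tanaka is ranked higher on 5+1+3 = 9 ballots, Blum on 6. Tanaka wins 9–6.
Tanaka vs Ruiz: 5+1 = 6 for Tanaka, 9 for Ruiz — Ruiz by 9–6.
Tanaka vs Ahmed: 1+3 = 4 for Tanaka, 11 for Ahmed — Ahmed by 11–4.
Chen vs Blum: 5+1+3+1 = 10 for Chen, 5 for Blum — Chen by 10–5.
Chen vs Ruiz: Chen is ranked higher on 5+5+1 = 11 ballots, Ruiz on 4. Chen wins 11–4.
Chen vs Ahmed: Chen is ranked higher on 1+3+1 = 5 ballots, Ahmed on 10. Ahmed wins 10–5.
Blum vs Ruiz: 5 for Blum, 10 for Ruiz — Ruiz by 10–5.
Blum vs Ahmed: 5+1+3 = 9 for Blum, 6 for Ahmed — Blum by 9–6.
Ruiz vs Ahmed: 5 to 10, Ahmed.
Each candidate drops at least one matchup (Tanaka loses to Chen; Chen loses to Ahmed; Blum loses to Tanaka; Ruiz loses to Chen; Ahmed loses to Blum); the cycle Tanaka beats Blum beats Ahmed beats Tanaka rules out a Condorcet winner.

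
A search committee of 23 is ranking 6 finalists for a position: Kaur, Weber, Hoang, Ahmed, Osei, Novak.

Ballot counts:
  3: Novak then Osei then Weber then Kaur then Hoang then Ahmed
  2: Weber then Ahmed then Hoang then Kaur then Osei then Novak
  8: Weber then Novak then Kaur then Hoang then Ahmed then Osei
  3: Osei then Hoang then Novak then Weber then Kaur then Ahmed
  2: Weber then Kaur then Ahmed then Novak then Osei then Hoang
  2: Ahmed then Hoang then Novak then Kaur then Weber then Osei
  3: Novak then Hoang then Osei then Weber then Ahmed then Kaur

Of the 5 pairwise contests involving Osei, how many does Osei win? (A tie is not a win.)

Osei against each rival (23 committee members):
Osei vs Kaur: Kaur, 14–9.
Osei vs Weber: Weber wins 14–9.
Osei vs Hoang: Hoang, 15–8.
Osei vs Ahmed: Osei is ranked higher on 3+3+3 = 9 ballots, Ahmed on 14. Ahmed wins 14–9.
Osei vs Novak: 2+3 = 5 for Osei, 18 for Novak — Novak by 18–5.
Osei beats no one; loses to Kaur, Weber, Hoang, Ahmed, Novak — 0 pairwise wins.

0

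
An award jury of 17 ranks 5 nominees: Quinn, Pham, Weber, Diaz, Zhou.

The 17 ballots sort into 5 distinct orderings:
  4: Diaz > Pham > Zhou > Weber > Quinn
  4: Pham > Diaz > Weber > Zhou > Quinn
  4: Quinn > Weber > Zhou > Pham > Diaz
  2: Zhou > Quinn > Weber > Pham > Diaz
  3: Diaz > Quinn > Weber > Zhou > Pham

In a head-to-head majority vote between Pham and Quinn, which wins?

Quinn

Ballots ranking Pham above Quinn: 4 + 4 = 8.
Ballots ranking Quinn above Pham: 17 − 8 = 9.
Quinn wins the head-to-head 9–8.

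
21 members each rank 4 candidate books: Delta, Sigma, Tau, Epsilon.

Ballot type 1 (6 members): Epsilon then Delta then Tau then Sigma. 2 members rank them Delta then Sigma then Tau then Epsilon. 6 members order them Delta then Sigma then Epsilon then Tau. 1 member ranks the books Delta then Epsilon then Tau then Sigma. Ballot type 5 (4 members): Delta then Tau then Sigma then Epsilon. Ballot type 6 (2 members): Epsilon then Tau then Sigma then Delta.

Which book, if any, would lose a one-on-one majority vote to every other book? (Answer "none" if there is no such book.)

Head-to-head results (21 members):
Delta–Sigma: Delta 19–2.
Delta vs Tau: Delta preferred on 6+2+6+1+4 = 19 ballots; Delta wins 19–2.
Delta vs Epsilon: Delta, 13–8.
Sigma vs Tau: 2+6 = 8 for Sigma, 13 for Tau — Tau by 13–8.
Sigma vs Epsilon: Sigma is ranked higher on 2+6+4 = 12 ballots, Epsilon on 9. Sigma wins 12–9.
Tau vs Epsilon: 2+4 = 6 for Tau, 15 for Epsilon — Epsilon by 15–6.
Each book has at least one pairwise win (Delta beats Sigma; Sigma beats Epsilon; Tau beats Sigma; Epsilon beats Tau) — no Condorcet loser.

none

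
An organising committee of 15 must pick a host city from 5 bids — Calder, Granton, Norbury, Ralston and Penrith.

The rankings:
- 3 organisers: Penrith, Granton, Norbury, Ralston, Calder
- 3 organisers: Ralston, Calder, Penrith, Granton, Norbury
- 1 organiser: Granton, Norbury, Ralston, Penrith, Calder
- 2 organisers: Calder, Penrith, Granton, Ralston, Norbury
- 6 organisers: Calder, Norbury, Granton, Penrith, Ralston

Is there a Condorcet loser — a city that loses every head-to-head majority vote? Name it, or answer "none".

Ralston

Head-to-head results (15 organisers):
Calder vs Granton: Calder wins 11–4.
Calder vs Norbury: Calder is ranked higher on 3+2+6 = 11 ballots, Norbury on 4. Calder wins 11–4.
Calder vs Ralston: Calder is ranked higher on 2+6 = 8 ballots, Ralston on 7. Calder wins 8–7.
Calder vs Penrith: Calder, 11–4.
Granton vs Norbury: Granton is ranked higher on 3+3+1+2 = 9 ballots, Norbury on 6. Granton wins 9–6.
Granton vs Ralston: Granton wins 12–3.
Granton vs Penrith: Penrith wins 8–7.
Norbury vs Ralston: Norbury, 10–5.
Norbury vs Penrith: Norbury preferred on 1+6 = 7 ballots; Penrith wins 8–7.
Ralston–Penrith: Penrith 11–4.
Only Ralston has no wins; Ralston is the Condorcet loser.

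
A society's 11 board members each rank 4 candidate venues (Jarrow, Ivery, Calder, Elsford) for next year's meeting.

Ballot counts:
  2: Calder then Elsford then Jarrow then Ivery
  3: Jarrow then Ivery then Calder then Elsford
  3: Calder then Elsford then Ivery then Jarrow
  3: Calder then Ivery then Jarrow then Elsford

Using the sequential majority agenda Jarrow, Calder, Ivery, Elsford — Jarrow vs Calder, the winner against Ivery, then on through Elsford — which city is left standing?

Calder

Round 1: Jarrow vs Calder — 3–8, Calder advances.
Round 2: Calder vs Ivery — 8–3, Calder advances.
Round 3: Calder vs Elsford — 11–0, Calder advances.
The agenda winner is Calder.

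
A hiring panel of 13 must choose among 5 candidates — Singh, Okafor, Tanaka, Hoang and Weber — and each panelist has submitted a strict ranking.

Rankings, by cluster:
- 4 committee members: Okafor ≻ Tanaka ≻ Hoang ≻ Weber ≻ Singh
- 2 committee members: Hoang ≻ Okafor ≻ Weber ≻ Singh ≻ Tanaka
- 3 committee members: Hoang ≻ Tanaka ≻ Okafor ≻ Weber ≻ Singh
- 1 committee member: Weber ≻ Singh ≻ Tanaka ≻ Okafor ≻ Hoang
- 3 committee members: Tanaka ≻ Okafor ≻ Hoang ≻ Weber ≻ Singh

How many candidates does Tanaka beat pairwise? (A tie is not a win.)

4

Tanaka against each rival (13 committee members):
Tanaka–Singh: Tanaka 10–3.
Tanaka vs Okafor: 3+1+3 = 7 for Tanaka, 6 for Okafor — Tanaka by 7–6.
Tanaka vs Hoang: Tanaka preferred on 4+1+3 = 8 ballots; Tanaka wins 8–5.
Tanaka–Weber: Tanaka 10–3.
Tanaka beats Singh, Okafor, Hoang, Weber — 4 pairwise wins.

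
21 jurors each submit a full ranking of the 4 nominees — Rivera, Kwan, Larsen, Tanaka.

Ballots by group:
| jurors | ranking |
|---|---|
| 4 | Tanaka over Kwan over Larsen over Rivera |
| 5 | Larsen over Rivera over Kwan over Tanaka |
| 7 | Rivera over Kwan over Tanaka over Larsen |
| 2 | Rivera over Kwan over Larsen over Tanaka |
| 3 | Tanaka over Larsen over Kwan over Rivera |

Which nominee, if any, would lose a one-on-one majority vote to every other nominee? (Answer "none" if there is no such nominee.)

none

Pairwise majorities:
Rivera vs Kwan: Rivera, 14–7.
Rivera vs Larsen: Rivera is ranked higher on 7+2 = 9 ballots, Larsen on 12. Larsen wins 12–9.
Rivera vs Tanaka: Rivera is ranked higher on 5+7+2 = 14 ballots, Tanaka on 7. Rivera wins 14–7.
Kwan vs Larsen: Kwan wins 13–8.
Kwan vs Tanaka: Kwan, 14–7.
Larsen–Tanaka: Tanaka 14–7.
No nominee is winless: Rivera beats Kwan; Kwan beats Larsen; Larsen beats Rivera; Tanaka beats Larsen. There is no Condorcet loser.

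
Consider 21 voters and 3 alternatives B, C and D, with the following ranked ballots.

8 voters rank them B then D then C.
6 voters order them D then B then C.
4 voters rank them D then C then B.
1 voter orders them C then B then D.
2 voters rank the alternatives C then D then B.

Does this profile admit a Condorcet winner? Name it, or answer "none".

Head-to-head results (21 voters):
B vs C: B is ranked higher on 8+6 = 14 ballots, C on 7. B wins 14–7.
B vs D: 8+1 = 9 for B, 12 for D — D by 12–9.
C vs D: C is ranked higher on 1+2 = 3 ballots, D on 18. D wins 18–3.
D beats each of B, C — D is the Condorcet winner.

D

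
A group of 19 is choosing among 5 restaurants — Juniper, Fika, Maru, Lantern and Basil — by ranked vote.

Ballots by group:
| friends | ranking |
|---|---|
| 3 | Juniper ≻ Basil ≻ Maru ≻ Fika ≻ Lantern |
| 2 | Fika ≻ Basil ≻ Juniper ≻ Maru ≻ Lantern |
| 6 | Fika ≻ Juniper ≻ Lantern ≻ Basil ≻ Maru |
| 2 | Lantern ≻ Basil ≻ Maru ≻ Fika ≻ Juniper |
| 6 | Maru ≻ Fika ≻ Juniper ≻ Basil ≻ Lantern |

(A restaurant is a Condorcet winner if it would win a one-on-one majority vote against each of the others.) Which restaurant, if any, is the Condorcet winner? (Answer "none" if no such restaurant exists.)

Check each pair by majority over 19 ballots:
Juniper vs Fika: Fika wins 16–3.
Juniper vs Maru: Juniper, 11–8.
Juniper vs Lantern: Juniper wins 17–2.
Juniper vs Basil: Juniper wins 15–4.
Fika vs Maru: Maru, 11–8.
Fika vs Lantern: Fika wins 17–2.
Fika–Basil: Fika 14–5.
Maru–Lantern: Maru 11–8.
Maru–Basil: Basil 13–6.
Lantern vs Basil: Basil, 11–8.
Every restaurant loses at least once (Juniper loses to Fika; Fika loses to Maru; Maru loses to Juniper; Lantern loses to Juniper; Basil loses to Juniper). The majority relation contains the cycle Juniper > Maru > Fika > Juniper, so there is no Condorcet winner.

none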